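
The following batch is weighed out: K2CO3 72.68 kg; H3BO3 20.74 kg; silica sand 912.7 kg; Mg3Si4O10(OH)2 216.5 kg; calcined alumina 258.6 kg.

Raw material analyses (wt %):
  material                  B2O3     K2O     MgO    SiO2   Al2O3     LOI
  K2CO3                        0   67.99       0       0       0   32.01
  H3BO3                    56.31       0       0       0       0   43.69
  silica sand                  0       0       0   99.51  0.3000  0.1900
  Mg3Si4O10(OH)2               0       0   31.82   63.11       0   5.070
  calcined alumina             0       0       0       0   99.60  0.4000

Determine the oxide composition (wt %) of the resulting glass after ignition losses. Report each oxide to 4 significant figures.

Glass mass = 1435 kg (batch 1481 − LOI 46.07).
Composition: B2O3 0.8138%, K2O 3.443%, MgO 4.800%, SiO2 72.81%, Al2O3 18.14%

Intermediates are printed, with 4-significant-digit rounding, on the page; every computation runs at full precision through the solve; exactly one rounding lands on each reported result. All derived quantities, including yield, five oxide percentages, totals, net glass mass, LOI, are computed from the weighed amounts on 1435 kg of glass at full float precision exactly as printed in either problem or answer.
Oxide-by-oxide delivered mass:
  B2O3: 20.74·0.5631 = 11.68 kg
  K2O: 72.68·0.6799 = 49.42 kg
  MgO: 216.5·0.3182 = 68.89 kg
  SiO2: 912.7·0.9951 + 216.5·0.6311 = 1045 kg
  Al2O3: 912.7·0.003000 + 258.6·0.9960 = 260.3 kg
LOI: 72.68·0.3201 + 20.74·0.4369 + 912.7·0.001900 + 216.5·0.05070 + 258.6·0.004000 = 46.07 kg
Net of LOI, the glass mass = 1481 − 46.07 = 1435 kg (matching Σ of the oxides)
percent share: oxide ÷ glass, ×100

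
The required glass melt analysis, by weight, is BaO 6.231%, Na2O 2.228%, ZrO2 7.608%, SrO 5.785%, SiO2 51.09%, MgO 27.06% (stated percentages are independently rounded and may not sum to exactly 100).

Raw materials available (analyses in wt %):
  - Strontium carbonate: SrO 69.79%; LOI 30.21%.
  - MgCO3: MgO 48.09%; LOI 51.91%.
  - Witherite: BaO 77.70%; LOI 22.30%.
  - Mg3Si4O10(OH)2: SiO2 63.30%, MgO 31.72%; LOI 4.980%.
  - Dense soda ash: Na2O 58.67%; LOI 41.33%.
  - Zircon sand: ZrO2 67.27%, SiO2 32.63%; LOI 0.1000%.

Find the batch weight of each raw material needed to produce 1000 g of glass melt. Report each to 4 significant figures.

Batch per 1000 g glass melt:
  Strontium carbonate: 82.89 g
  MgCO3: 68.78 g
  Witherite: 80.19 g
  Mg3Si4O10(OH)2: 748.8 g
  Dense soda ash: 37.98 g
  Zircon sand: 113.1 g
Total batch = 1132 g; LOI loss = 131.7 g; yield = 88.36%

The working math maintains full precision from start to finish; values along the way are displayed (rounded to 4 significant figures) when written out; every reported figure receives exactly one rounding — derived quantities, including LOI, six oxide percentages, glass mass, totals, the yield, are recomputed from the weighed amounts at 1000 g of glass in full float precision exactly as shown in question or answer.
Oxide mass targets, per 1000 g glass melt:
  BaO: 6.231% × 1000 = 62.31 g
  Na2O: 2.228% × 1000 = 22.28 g
  ZrO2: 7.608% × 1000 = 76.08 g
  SrO: 5.785% × 1000 = 57.85 g
  SiO2: 51.09% × 1000 = 510.9 g
  MgO: 27.06% × 1000 = 270.6 g
Oxide-by-oxide audit per the reported batch figures, against the basis in use (sums match the target masses within answer rounding):
  BaO: 80.19·0.7770 = 62.31 g (target 62.31 g)
  Na2O: 37.98·0.5867 = 22.28 g (target 22.28 g)
  ZrO2: 113.1·0.6727 = 76.08 g (target 76.08 g)
  SrO: 82.89·0.6979 = 57.85 g (target 57.85 g)
  SiO2: 748.8·0.6330 + 113.1·0.3263 = 510.9 g (target 510.9 g)
  MgO: 68.78·0.4809 + 748.8·0.3172 = 270.6 g (target 270.6 g)
Mass balance on the glass: total batch − LOI = 1000 g (targets for the oxides total 1000 g; basis as stated: 1000 g — a pure rounding effect).
Total batch = Σ batch = 1132 g; ignition loss, Σ(batch × LOI) = 131.7 g; glass ÷ batch gives a yield of 88.36%.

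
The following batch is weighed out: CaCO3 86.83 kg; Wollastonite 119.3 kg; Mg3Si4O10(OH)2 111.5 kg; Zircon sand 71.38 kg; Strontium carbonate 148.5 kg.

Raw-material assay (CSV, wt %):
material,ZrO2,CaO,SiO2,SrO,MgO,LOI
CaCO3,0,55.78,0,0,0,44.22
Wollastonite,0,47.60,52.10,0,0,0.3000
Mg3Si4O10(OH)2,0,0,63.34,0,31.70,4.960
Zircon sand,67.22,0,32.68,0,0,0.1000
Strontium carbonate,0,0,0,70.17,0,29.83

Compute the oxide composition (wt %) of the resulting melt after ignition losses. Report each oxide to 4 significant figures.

Glass mass = 448.9 kg (batch 537.5 − LOI 88.65).
Composition: ZrO2 10.69%, CaO 23.44%, SiO2 34.78%, SrO 23.22%, MgO 7.875%

Each numeric step runs at exact precision from first step to last — working values are displayed, rounded to 4 significant figures, as written. Every reported number includes exactly one rounding — the derived quantities, including LOI, glass mass, the totals, five oxide percentages, yield, are carried from the weighed amounts per 448.9 kg of glass at full float precision, as set out in problem or answer.
What the batch supplies per oxide:
  ZrO2: 71.38·0.6722 = 47.98 kg
  CaO: 86.83·0.5578 + 119.3·0.4760 = 105.2 kg
  SiO2: 119.3·0.5210 + 111.5·0.6334 + 71.38·0.3268 = 156.1 kg
  SrO: 148.5·0.7017 = 104.2 kg
  MgO: 111.5·0.3170 = 35.35 kg
LOI: 86.83·0.4422 + 119.3·0.003000 + 111.5·0.04960 + 71.38·0.001000 + 148.5·0.2983 = 88.65 kg
Net of LOI, the glass mass = 537.5 − 88.65 = 448.9 kg (= Σ oxide masses)
percent share: oxide ÷ glass, ×100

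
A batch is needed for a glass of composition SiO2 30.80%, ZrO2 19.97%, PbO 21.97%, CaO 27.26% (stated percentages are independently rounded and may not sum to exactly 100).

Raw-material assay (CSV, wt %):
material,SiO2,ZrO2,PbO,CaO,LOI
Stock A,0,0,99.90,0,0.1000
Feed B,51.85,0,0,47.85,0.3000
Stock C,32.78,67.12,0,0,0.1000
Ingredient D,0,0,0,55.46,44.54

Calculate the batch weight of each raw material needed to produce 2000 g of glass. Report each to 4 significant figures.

The whole derivation maintains exact precision end to end. Working values are printed rounded to 4 significant digits within the worked lines; every reported value takes just one rounding — derived quantities (the four compositions, glass mass, the totals, ignition loss, the yield) are re-derived at full float precision from the weighed amounts on 2000 g of glass as given in the question or the answer.
Target masses of each oxide per 2000 g glass:
  SiO2: 30.80% × 2000 = 616.0 g
  ZrO2: 19.97% × 2000 = 399.4 g
  PbO: 21.97% × 2000 = 439.4 g
  CaO: 27.26% × 2000 = 545.2 g
Per-oxide balance check on the weights just shown, against the basis in use (delivered sums recover each target within answer rounding):
  SiO2: 811.8·0.5185 + 595.1·0.3278 = 616.0 g (target 616.0 g)
  ZrO2: 595.1·0.6712 = 399.4 g (target 399.4 g)
  PbO: 439.8·0.9990 = 439.4 g (target 439.4 g)
  CaO: 811.8·0.4785 + 282.6·0.5546 = 545.2 g (target 545.2 g)
Consistency of the glass mass: total batch − LOI = 2000 g (the Σ of target masses is 2000 g; stated basis 2000 g — any gap is answer rounding).
Total batch = Σ batch = 2129 g; the LOI term Σ batch·LOI equals 129.3 g; yield = glass ÷ total batch = 93.93%.

Batch per 2000 g glass:
  Stock A: 439.8 g
  Feed B: 811.8 g
  Stock C: 595.1 g
  Ingredient D: 282.6 g
Total batch = 2129 g; LOI loss = 129.3 g; yield = 93.93%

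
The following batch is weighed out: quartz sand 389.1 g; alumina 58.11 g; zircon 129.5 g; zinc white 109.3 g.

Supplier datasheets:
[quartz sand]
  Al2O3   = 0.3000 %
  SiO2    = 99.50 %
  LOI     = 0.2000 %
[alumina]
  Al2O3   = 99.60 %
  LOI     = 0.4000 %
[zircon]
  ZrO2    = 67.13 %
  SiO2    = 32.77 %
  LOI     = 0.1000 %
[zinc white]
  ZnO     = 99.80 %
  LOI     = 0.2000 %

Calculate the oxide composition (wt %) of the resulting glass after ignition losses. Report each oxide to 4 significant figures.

The intermediate values are shown rounded to 4 significant figures when written out; every computation maintains full float precision through every step — each reported value is rounded a single time — derived quantities are carried using the weight values at 684.7 g of glass at full precision (yield, the totals, the four compositions, LOI, net glass mass) as written in problem or answer.
What the batch supplies per oxide:
  Al2O3: 389.1·0.003000 + 58.11·0.9960 = 59.04 g
  ZnO: 109.3·0.9980 = 109.1 g
  ZrO2: 129.5·0.6713 = 86.93 g
  SiO2: 389.1·0.9950 + 129.5·0.3277 = 429.6 g
LOI: 389.1·0.002000 + 58.11·0.004000 + 129.5·0.001000 + 109.3·0.002000 = 1.359 g
Resulting glass, batch − LOI: 686.0 − 1.359 = 684.7 g (matching Σ of the oxides)
wt % = 100 × oxide mass / glass mass

Glass mass = 684.7 g (batch 686.0 − LOI 1.359).
Composition: Al2O3 8.624%, ZnO 15.93%, ZrO2 12.70%, SiO2 62.75%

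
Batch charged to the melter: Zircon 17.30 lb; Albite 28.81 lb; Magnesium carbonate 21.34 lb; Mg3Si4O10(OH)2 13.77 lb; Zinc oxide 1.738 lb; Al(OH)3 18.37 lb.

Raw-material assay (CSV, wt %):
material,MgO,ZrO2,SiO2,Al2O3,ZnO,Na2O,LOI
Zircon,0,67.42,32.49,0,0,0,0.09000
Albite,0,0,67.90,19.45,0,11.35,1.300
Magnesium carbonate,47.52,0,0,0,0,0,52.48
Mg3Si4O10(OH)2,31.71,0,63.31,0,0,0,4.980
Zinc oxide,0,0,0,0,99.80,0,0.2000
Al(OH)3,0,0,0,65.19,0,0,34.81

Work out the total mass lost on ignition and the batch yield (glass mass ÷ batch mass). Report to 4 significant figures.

Every computation carries full float precision at every stage; mid-chain values are printed rounded to 4 significant figures when written out; every reported figure takes a single rounding; derived quantities are rebuilt in full precision (glass mass, the totals, the six compositions, the yield, LOI) from the batch weights on 82.65 lb of glass as quoted within the problem or answer text.
Ignition loss by material:
  Zircon: 17.30 × 9.000e-04 = 0.01557 lb
  Albite: 28.81 × 0.01300 = 0.3745 lb
  Magnesium carbonate: 21.34 × 0.5248 = 11.20 lb
  Mg3Si4O10(OH)2: 13.77 × 0.04980 = 0.6857 lb
  Zinc oxide: 1.738 × 0.002000 = 0.003476 lb
  Al(OH)3: 18.37 × 0.3481 = 6.395 lb
Total LOI = 18.67 lb
Glass = batch − LOI = 101.3 − 18.67 = 82.65 lb

LOI loss = 18.67 lb; glass = 82.65 lb; yield = 81.57%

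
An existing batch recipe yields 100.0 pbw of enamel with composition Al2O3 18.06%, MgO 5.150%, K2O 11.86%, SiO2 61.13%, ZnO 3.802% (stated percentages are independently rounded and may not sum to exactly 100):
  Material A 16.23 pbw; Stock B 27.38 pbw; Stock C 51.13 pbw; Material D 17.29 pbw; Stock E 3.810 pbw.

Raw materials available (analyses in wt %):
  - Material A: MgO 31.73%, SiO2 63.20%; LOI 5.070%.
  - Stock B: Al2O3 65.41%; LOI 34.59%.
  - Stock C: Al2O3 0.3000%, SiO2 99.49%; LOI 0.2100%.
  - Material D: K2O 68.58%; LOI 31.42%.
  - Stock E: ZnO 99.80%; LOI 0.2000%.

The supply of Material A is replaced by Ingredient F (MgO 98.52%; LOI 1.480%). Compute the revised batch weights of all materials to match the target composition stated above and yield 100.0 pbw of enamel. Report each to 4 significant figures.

All arithmetic carries full float precision from first step to last; intermediates are shown, rounded to four significant digits, within the worked lines. Each reported value is rounded only once; derived quantities (the yield, the five compositions, the totals, LOI, net glass mass) are carried in exact precision using the weight values on 100.0 pbw of glass, as written in question or answer.
Target oxide masses per 100.0 pbw enamel:
  Al2O3: 18.06% × 100.0 = 18.06 pbw
  MgO: 5.150% × 100.0 = 5.150 pbw
  K2O: 11.86% × 100.0 = 11.86 pbw
  SiO2: 61.13% × 100.0 = 61.13 pbw
  ZnO: 3.802% × 100.0 = 3.802 pbw
Checking each oxide sum using the reported weights, versus the basis set out (summed amounts equal target values once rounding is allowed for):
  Al2O3: 27.33·0.6541 + 61.44·0.003000 = 18.06 pbw (target 18.06 pbw)
  MgO: 5.227·0.9852 = 5.150 pbw (target 5.150 pbw)
  K2O: 17.29·0.6858 = 11.86 pbw (target 11.86 pbw)
  SiO2: 61.44·0.9949 = 61.13 pbw (target 61.13 pbw)
  ZnO: 3.810·0.9980 = 3.802 pbw (target 3.802 pbw)
Glass-mass closure: batch total minus LOI = 100.0 pbw (the targets, summed, come to 100.0 pbw; versus the stated basis of 100.0 pbw — gaps are rounding artifacts).
Total batch = Σ batch = 115.1 pbw; LOI loss = Σ batch·LOI = 15.10 pbw; the yield ratio, glass ÷ batch: 86.88%.

Revised batch per 100.0 pbw enamel:
  Ingredient F: 5.227 pbw
  Stock B: 27.33 pbw
  Stock C: 61.44 pbw
  Material D: 17.29 pbw
  Stock E: 3.810 pbw
Total batch = 115.1 pbw; LOI loss = 15.10 pbw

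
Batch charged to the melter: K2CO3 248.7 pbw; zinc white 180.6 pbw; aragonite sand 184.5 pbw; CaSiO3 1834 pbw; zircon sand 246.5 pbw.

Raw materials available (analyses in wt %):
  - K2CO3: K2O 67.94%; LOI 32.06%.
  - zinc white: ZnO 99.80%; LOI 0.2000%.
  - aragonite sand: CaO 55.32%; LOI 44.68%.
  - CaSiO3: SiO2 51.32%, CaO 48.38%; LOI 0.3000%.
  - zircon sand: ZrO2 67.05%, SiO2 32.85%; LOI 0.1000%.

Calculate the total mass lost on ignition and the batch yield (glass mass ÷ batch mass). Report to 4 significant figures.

The intermediate values are displayed, rounded to four significant figures, within the worked lines. The working math holds full float precision at each step; every reported value is rounded just once — derived quantities are carried from the batch weights on 2526 pbw of glass in full float precision (the yield, net glass mass, totals, the five compositions, LOI) as they appear in the question or the answer.
Material-by-material LOI:
  K2CO3: 248.7 × 0.3206 = 79.73 pbw
  zinc white: 180.6 × 0.002000 = 0.3612 pbw
  aragonite sand: 184.5 × 0.4468 = 82.43 pbw
  CaSiO3: 1834 × 0.003000 = 5.502 pbw
  zircon sand: 246.5 × 0.001000 = 0.2465 pbw
Total LOI = 168.3 pbw
Glass = batch − LOI = 2694 − 168.3 = 2526 pbw

LOI loss = 168.3 pbw; glass = 2526 pbw; yield = 93.75%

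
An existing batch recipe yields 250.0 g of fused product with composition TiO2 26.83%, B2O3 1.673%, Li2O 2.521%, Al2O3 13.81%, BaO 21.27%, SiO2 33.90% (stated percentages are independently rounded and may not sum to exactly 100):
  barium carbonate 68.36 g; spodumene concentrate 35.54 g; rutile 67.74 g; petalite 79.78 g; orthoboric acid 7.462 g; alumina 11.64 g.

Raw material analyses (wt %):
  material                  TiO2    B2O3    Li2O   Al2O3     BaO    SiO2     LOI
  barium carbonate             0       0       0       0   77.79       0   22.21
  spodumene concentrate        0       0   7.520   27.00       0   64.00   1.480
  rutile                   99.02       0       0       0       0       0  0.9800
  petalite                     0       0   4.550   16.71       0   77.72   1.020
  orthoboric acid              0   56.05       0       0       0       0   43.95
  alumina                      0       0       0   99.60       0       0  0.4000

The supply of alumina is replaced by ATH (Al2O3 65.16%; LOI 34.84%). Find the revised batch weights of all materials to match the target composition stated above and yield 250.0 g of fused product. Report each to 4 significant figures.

Revised batch per 250.0 g fused product:
  barium carbonate: 68.36 g
  spodumene concentrate: 35.54 g
  rutile: 67.74 g
  petalite: 79.78 g
  orthoboric acid: 7.462 g
  ATH: 17.80 g
Total batch = 276.7 g; LOI loss = 26.67 g

All arithmetic maintains exact precision at every stage — mid-chain values are shown rounded to four significant digits at each printed step. A single rounding produces each reported figure — all derived quantities (six oxide percentages, the yield, glass mass, totals, LOI) are re-derived from the batch weights for 250.0 g of glass in full precision exactly as printed in question or answer.
Target masses of each oxide per 250.0 g fused product:
  TiO2: 26.83% × 250.0 = 67.08 g
  B2O3: 1.673% × 250.0 = 4.182 g
  Li2O: 2.521% × 250.0 = 6.302 g
  Al2O3: 13.81% × 250.0 = 34.52 g
  BaO: 21.27% × 250.0 = 53.18 g
  SiO2: 33.90% × 250.0 = 84.75 g
Per-oxide balance check with the batch weights as given, for the quoted basis mass (sums match the target masses net of answer rounding effects):
  TiO2: 67.74·0.9902 = 67.08 g (target 67.08 g)
  B2O3: 7.462·0.5605 = 4.182 g (target 4.182 g)
  Li2O: 35.54·0.07520 + 79.78·0.04550 = 6.303 g (target 6.302 g)
  Al2O3: 35.54·0.2700 + 79.78·0.1671 + 17.80·0.6516 = 34.53 g (target 34.52 g)
  BaO: 68.36·0.7779 = 53.18 g (target 53.18 g)
  SiO2: 35.54·0.6400 + 79.78·0.7772 = 84.75 g (target 84.75 g)
Auditing the glass mass value: total charge less LOI = 250.0 g (oxide target masses add up to 250.0 g; stated basis 250.0 g — gaps are rounding artifacts).
Summing the batch: Σ batch = 276.7 g; LOI removed, Σ of batch·LOI: 26.67 g; yield, glass over the total, = 90.36%.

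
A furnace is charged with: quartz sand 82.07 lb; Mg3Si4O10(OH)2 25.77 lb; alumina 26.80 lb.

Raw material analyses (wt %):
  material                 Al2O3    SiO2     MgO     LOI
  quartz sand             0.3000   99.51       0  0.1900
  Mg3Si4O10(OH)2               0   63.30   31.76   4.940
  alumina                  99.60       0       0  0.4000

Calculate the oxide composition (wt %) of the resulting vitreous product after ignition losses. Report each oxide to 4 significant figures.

All internal work runs at full precision at each step — in-progress results are shown, rounded to 4 significant digits, in the printout; every reported figure takes exactly one rounding — the derived quantities, which include glass mass, the yield, totals, the three compositions, ignition loss, are carried in full precision, as they appear in the problem or answer text, using the weight values for 133.1 lb of glass.
Oxide-by-oxide delivered mass:
  Al2O3: 82.07·0.003000 + 26.80·0.9960 = 26.94 lb
  SiO2: 82.07·0.9951 + 25.77·0.6330 = 97.98 lb
  MgO: 25.77·0.3176 = 8.185 lb
LOI: 82.07·0.001900 + 25.77·0.04940 + 26.80·0.004000 = 1.536 lb
The glass mass, total less LOI, = 134.6 − 1.536 = 133.1 lb (matching Σ of the oxides)
wt % = oxide mass / glass mass × 100

Glass mass = 133.1 lb (batch 134.6 − LOI 1.536).
Composition: Al2O3 20.24%, SiO2 73.61%, MgO 6.149%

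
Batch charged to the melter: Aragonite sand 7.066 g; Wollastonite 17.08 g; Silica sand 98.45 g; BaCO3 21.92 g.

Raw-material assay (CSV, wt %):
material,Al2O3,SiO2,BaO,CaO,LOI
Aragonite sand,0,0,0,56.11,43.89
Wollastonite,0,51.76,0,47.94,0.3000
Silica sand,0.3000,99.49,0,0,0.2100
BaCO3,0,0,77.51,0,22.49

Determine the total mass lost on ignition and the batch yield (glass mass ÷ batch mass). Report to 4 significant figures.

LOI loss = 8.289 g; glass = 136.2 g; yield = 94.26%

The intermediate values are printed (rounded to four significant figures) alongside each step — all arithmetic maintains full float precision at each step — each reported value includes exactly one rounding. The derived quantities (four oxide percentages, LOI, yield, the totals, glass mass) are rebuilt at full precision from the batch weights at 136.2 g of glass as they appear in either problem or answer.
Loss on ignition, line by line:
  Aragonite sand: 7.066 × 0.4389 = 3.101 g
  Wollastonite: 17.08 × 0.003000 = 0.05124 g
  Silica sand: 98.45 × 0.002100 = 0.2067 g
  BaCO3: 21.92 × 0.2249 = 4.930 g
Total LOI = 8.289 g
Glass = batch − LOI = 144.5 − 8.289 = 136.2 g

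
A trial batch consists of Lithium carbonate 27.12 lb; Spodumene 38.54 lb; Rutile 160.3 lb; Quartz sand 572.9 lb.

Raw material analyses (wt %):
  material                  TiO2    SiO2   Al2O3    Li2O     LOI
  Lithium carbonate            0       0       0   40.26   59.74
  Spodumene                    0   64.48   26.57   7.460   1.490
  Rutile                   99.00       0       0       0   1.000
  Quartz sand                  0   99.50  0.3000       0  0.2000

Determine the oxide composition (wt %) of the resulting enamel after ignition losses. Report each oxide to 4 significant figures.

Rounding to four significant digits governs each mid-chain value as displayed; every computation maintains full float precision at each step — every reported number takes exactly one rounding — derived quantities, including yield, four oxide percentages, ignition loss, the totals, net glass mass, are rebuilt from the weighed amounts at 779.3 lb of glass in exact precision exactly as shown in either problem or answer.
Per-oxide mass from batch:
  TiO2: 160.3·0.9900 = 158.7 lb
  SiO2: 38.54·0.6448 + 572.9·0.9950 = 594.9 lb
  Al2O3: 38.54·0.2657 + 572.9·0.003000 = 11.96 lb
  Li2O: 27.12·0.4026 + 38.54·0.07460 = 13.79 lb
LOI: 27.12·0.5974 + 38.54·0.01490 + 160.3·0.01000 + 572.9·0.002000 = 19.52 lb
The glass mass, total less LOI, = 798.9 − 19.52 = 779.3 lb (the oxide masses sum to this)
wt % = oxide mass / glass mass × 100

Glass mass = 779.3 lb (batch 798.9 − LOI 19.52).
Composition: TiO2 20.36%, SiO2 76.33%, Al2O3 1.534%, Li2O 1.770%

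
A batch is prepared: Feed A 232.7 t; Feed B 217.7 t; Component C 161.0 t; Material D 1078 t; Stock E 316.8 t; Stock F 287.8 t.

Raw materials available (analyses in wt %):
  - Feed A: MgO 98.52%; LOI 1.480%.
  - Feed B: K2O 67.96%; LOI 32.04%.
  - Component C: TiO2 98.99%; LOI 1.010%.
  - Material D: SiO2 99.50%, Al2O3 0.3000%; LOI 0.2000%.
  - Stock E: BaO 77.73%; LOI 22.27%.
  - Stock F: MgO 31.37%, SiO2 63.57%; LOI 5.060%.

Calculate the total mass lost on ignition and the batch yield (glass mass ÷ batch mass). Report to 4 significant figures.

Working values are displayed, rounded to 4 significant figures, at each printed step; the working math holds full precision end to end; a single rounding finalizes every reported result. All derived quantities, which include the totals, ignition loss, the six compositions, glass mass, yield, are re-derived in full float precision, exactly as shown in either problem or answer, from the weighed amounts for 2132 t of glass.
Ignition loss by material:
  Feed A: 232.7 × 0.01480 = 3.444 t
  Feed B: 217.7 × 0.3204 = 69.75 t
  Component C: 161.0 × 0.01010 = 1.626 t
  Material D: 1078 × 0.002000 = 2.156 t
  Stock E: 316.8 × 0.2227 = 70.55 t
  Stock F: 287.8 × 0.05060 = 14.56 t
Total LOI = 162.1 t
Glass = batch − LOI = 2294 − 162.1 = 2132 t

LOI loss = 162.1 t; glass = 2132 t; yield = 92.93%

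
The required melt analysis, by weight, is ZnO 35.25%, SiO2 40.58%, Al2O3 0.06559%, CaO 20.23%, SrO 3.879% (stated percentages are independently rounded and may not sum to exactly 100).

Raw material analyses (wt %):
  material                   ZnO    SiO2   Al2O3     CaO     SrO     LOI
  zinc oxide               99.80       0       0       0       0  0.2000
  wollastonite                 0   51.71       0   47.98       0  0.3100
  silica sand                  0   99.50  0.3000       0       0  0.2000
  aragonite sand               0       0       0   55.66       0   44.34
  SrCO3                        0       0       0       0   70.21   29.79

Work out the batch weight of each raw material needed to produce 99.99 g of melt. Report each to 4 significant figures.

Mid-chain values are printed rounded off to 4 significant figures on the page; all internal work holds full precision from start to finish; each reported result is rounded once only — the derived quantities are rebuilt at exact precision (the yield, five oxide percentages, glass mass, totals, ignition loss) from the weighed amounts on 99.99 g of glass exactly as shown in problem or answer.
Oxide-by-oxide targets in 99.99 g melt:
  ZnO: 35.25% × 99.99 = 35.25 g
  SiO2: 40.58% × 99.99 = 40.58 g
  Al2O3: 0.06559% × 99.99 = 0.06558 g
  CaO: 20.23% × 99.99 = 20.23 g
  SrO: 3.879% × 99.99 = 3.879 g
Oxide-by-oxide audit using the reported weights, under the basis named above (each sum matches its target mass once rounding is allowed for):
  ZnO: 35.32·0.9980 = 35.25 g (target 35.25 g)
  SiO2: 36.40·0.5171 + 21.86·0.9950 = 40.57 g (target 40.58 g)
  Al2O3: 21.86·0.003000 = 0.06558 g (target 0.06558 g)
  CaO: 36.40·0.4798 + 4.962·0.5566 = 20.23 g (target 20.23 g)
  SrO: 5.524·0.7021 = 3.878 g (target 3.879 g)
Auditing the glass mass value: whole batch net of LOI = 99.99 g (summing oxide targets gives 99.99 g; with the basis standing at 99.99 g — rounding explains the deltas).
Summing the batch: Σ batch = 104.1 g; Σ batch·LOI gives LOI loss = 4.073 g; as yield: glass ÷ batch → 96.09%.

Batch per 99.99 g melt:
  zinc oxide: 35.32 g
  wollastonite: 36.40 g
  silica sand: 21.86 g
  aragonite sand: 4.962 g
  SrCO3: 5.524 g
Total batch = 104.1 g; LOI loss = 4.073 g; yield = 96.09%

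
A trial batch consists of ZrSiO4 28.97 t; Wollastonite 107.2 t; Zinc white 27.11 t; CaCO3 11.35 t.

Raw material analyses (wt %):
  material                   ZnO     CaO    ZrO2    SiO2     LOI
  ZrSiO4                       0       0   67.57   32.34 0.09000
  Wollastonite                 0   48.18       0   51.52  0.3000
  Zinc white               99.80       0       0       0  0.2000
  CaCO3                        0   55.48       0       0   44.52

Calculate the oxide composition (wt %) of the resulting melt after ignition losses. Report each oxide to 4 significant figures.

Glass mass = 169.2 t (batch 174.6 − LOI 5.455).
Composition: ZnO 15.99%, CaO 34.25%, ZrO2 11.57%, SiO2 38.18%

Every computation maintains full float precision from first step to last. The intermediate values are displayed with 4-significant-figure rounding across the worked steps; each reported result is rounded a single time — all derived quantities are re-derived at exact precision (net glass mass, the yield, the totals, ignition loss, the four compositions) from the batch weights at 169.2 t of glass exactly as printed in the problem or answer text.
Oxide masses out of the charge:
  ZnO: 27.11·0.9980 = 27.06 t
  CaO: 107.2·0.4818 + 11.35·0.5548 = 57.95 t
  ZrO2: 28.97·0.6757 = 19.58 t
  SiO2: 28.97·0.3234 + 107.2·0.5152 = 64.60 t
LOI: 28.97·9.000e-04 + 107.2·0.003000 + 27.11·0.002000 + 11.35·0.4452 = 5.455 t
batch − LOI leaves glass = 174.6 − 5.455 = 169.2 t (consistent with Σ oxide mass)
wt %: oxide over glass, times 100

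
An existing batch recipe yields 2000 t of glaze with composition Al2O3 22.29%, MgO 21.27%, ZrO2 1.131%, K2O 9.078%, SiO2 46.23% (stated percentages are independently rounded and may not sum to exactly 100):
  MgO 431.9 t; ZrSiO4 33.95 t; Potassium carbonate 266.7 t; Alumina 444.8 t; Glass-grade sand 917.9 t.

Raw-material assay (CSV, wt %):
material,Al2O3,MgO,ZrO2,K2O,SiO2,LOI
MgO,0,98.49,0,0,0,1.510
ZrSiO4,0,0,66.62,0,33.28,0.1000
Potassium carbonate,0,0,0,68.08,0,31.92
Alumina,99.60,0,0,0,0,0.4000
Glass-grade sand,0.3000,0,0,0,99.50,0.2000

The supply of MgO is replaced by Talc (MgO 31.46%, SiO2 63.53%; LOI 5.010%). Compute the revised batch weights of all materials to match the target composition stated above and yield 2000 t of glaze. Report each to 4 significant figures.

Rounding to four significant figures applies to each in-between result as displayed — the working math keeps exact precision throughout — each reported result is rounded only once. The derived quantities are computed using the weight values at 2000 t of glass at full float precision (the totals, the five compositions, yield, net glass mass, ignition loss) as given in the question or the answer.
Target masses of each oxide per 2000 t glaze:
  Al2O3: 22.29% × 2000 = 445.8 t
  MgO: 21.27% × 2000 = 425.4 t
  ZrO2: 1.131% × 2000 = 22.62 t
  K2O: 9.078% × 2000 = 181.6 t
  SiO2: 46.23% × 2000 = 924.6 t
Mass-balance tally per oxide using the reported weights, under the basis named above (delivered sums recover each target inside rounding margins):
  Al2O3: 447.4·0.9960 + 54.52·0.003000 = 445.8 t (target 445.8 t)
  MgO: 1352·0.3146 = 425.3 t (target 425.4 t)
  ZrO2: 33.95·0.6662 = 22.62 t (target 22.62 t)
  K2O: 266.7·0.6808 = 181.6 t (target 181.6 t)
  SiO2: 1352·0.6353 + 33.95·0.3328 + 54.52·0.9950 = 924.5 t (target 924.6 t)
Glass-mass bookkeeping: Σ batch − LOI loss = 2000 t (targets for the oxides total 2000 t; against the stated basis, 2000 t — a pure rounding effect).
Batch grand total — Σ batch = 2155 t; loss to ignition Σ batch·LOI = 154.8 t; yield = glass ÷ total batch = 92.82%.

Revised batch per 2000 t glaze:
  Talc: 1352 t
  ZrSiO4: 33.95 t
  Potassium carbonate: 266.7 t
  Alumina: 447.4 t
  Glass-grade sand: 54.52 t
Total batch = 2155 t; LOI loss = 154.8 t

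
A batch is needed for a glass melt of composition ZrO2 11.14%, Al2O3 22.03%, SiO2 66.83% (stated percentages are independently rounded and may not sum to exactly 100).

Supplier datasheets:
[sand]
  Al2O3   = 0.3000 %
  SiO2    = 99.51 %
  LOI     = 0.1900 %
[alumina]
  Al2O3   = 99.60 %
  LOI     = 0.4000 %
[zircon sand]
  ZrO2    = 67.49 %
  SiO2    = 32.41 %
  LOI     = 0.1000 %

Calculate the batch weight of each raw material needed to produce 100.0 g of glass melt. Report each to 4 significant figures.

Batch per 100.0 g glass melt:
  sand: 61.78 g
  alumina: 21.93 g
  zircon sand: 16.51 g
Total batch = 100.2 g; LOI loss = 0.2216 g; yield = 99.78%

Rounding to 4 significant figures extends to every working value as shown — all arithmetic holds full precision all the way through — each reported figure is rounded a single time — all derived quantities are rebuilt in exact precision (yield, ignition loss, three oxide percentages, net glass mass, the totals) using the weight values for 100.0 g of glass, as written in problem or answer.
Oxide-by-oxide targets in 100.0 g glass melt:
  ZrO2: 11.14% × 100.0 = 11.14 g
  Al2O3: 22.03% × 100.0 = 22.03 g
  SiO2: 66.83% × 100.0 = 66.83 g
Oxide-by-oxide audit from the weights as reported, per the basis as stated (every target is met by its sum once rounding is allowed for):
  ZrO2: 16.51·0.6749 = 11.14 g (target 11.14 g)
  Al2O3: 61.78·0.003000 + 21.93·0.9960 = 22.03 g (target 22.03 g)
  SiO2: 61.78·0.9951 + 16.51·0.3241 = 66.83 g (target 66.83 g)
Mass balance on the glass: net batch after ignition = 100.0 g (summing oxide targets gives 100.0 g; stated basis 100.0 g — deltas are rounding alone).
Summing the batch: Σ batch = 100.2 g; the LOI term Σ batch·LOI equals 0.2216 g; glass ÷ batch gives a yield of 99.78%.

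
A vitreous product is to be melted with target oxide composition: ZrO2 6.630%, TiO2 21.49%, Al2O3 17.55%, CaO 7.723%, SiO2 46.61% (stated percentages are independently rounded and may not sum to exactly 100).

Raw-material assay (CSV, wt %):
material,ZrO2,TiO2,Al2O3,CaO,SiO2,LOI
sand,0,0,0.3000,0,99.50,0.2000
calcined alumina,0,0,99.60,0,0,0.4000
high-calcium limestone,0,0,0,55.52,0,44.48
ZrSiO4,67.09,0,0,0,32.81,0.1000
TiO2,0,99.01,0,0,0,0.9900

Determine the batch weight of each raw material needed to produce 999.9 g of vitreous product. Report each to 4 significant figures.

Batch per 999.9 g vitreous product:
  sand: 435.8 g
  calcined alumina: 174.9 g
  high-calcium limestone: 139.1 g
  ZrSiO4: 98.81 g
  TiO2: 217.0 g
Total batch = 1066 g; LOI loss = 65.69 g; yield = 93.84%

Intermediates are printed rounded to 4 significant digits in the printout. All arithmetic holds full float precision from first step to last. Every reported figure takes exactly one rounding — derived quantities are computed starting from the weights at 999.9 g of glass in exact precision (five oxide percentages, ignition loss, totals, yield, glass mass), as written in problem or answer.
Per-oxide target masses for 999.9 g vitreous product:
  ZrO2: 6.630% × 999.9 = 66.29 g
  TiO2: 21.49% × 999.9 = 214.9 g
  Al2O3: 17.55% × 999.9 = 175.5 g
  CaO: 7.723% × 999.9 = 77.22 g
  SiO2: 46.61% × 999.9 = 466.1 g
Checking each oxide sum given the weights on record, against the basis in use (target by target, the sums agree net of answer rounding effects):
  ZrO2: 98.81·0.6709 = 66.29 g (target 66.29 g)
  TiO2: 217.0·0.9901 = 214.9 g (target 214.9 g)
  Al2O3: 435.8·0.003000 + 174.9·0.9960 = 175.5 g (target 175.5 g)
  CaO: 139.1·0.5552 = 77.23 g (target 77.22 g)
  SiO2: 435.8·0.9950 + 98.81·0.3281 = 466.0 g (target 466.1 g)
Glass-mass closure: batch Σ − ignition loss = 999.9 g (the Σ of target masses is 999.9 g; against the stated basis, 999.9 g — deltas are rounding alone).
Total batch = Σ batch = 1066 g; LOI loss = Σ batch·LOI = 65.69 g; yield = glass ÷ total batch = 93.84%.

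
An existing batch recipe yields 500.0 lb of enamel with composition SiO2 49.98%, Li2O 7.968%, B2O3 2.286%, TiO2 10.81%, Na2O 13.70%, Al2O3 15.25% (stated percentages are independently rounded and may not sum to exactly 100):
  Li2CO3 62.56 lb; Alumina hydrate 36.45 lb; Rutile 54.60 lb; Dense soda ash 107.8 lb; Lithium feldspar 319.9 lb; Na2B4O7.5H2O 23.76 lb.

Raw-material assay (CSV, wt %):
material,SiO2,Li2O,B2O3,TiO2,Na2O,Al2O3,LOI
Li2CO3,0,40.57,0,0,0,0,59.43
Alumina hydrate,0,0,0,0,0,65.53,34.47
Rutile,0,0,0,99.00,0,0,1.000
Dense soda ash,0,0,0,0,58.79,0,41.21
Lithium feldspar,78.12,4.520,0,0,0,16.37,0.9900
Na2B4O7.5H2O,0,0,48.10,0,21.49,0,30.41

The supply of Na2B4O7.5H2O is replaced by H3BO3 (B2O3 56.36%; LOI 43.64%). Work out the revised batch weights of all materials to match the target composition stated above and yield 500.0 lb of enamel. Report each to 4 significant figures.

Full float precision is maintained end to end — intermediates are displayed, with 4-significant-digit rounding, between the steps; exactly one rounding is applied to each reported result — all derived quantities (the six compositions, glass mass, LOI, totals, the yield) are carried in full precision starting from the weights for 500.0 lb of glass, as written in either problem or answer.
Oxide mass targets, per 500.0 lb enamel:
  SiO2: 49.98% × 500.0 = 249.9 lb
  Li2O: 7.968% × 500.0 = 39.84 lb
  B2O3: 2.286% × 500.0 = 11.43 lb
  TiO2: 10.81% × 500.0 = 54.05 lb
  Na2O: 13.70% × 500.0 = 68.50 lb
  Al2O3: 15.25% × 500.0 = 76.25 lb
Mass-balance tally per oxide given the weights on record, on the stated basis (target by target, the sums agree exact up to rounding of places):
  SiO2: 319.9·0.7812 = 249.9 lb (target 249.9 lb)
  Li2O: 62.56·0.4057 + 319.9·0.04520 = 39.84 lb (target 39.84 lb)
  B2O3: 20.28·0.5636 = 11.43 lb (target 11.43 lb)
  TiO2: 54.60·0.9900 = 54.05 lb (target 54.05 lb)
  Na2O: 116.5·0.5879 = 68.49 lb (target 68.50 lb)
  Al2O3: 36.45·0.6553 + 319.9·0.1637 = 76.25 lb (target 76.25 lb)
Glass-mass sanity pass: Σ batch − LOI loss = 500.0 lb (per-oxide target masses sum to 500.0 lb; with the basis standing at 500.0 lb — gaps are rounding artifacts).
Batch total: Σ batch = 610.3 lb; LOI loss = Σ batch·LOI = 110.3 lb; yield, glass over the total, = 81.92%.

Revised batch per 500.0 lb enamel:
  Li2CO3: 62.56 lb
  Alumina hydrate: 36.45 lb
  Rutile: 54.60 lb
  Dense soda ash: 116.5 lb
  Lithium feldspar: 319.9 lb
  H3BO3: 20.28 lb
Total batch = 610.3 lb; LOI loss = 110.3 lb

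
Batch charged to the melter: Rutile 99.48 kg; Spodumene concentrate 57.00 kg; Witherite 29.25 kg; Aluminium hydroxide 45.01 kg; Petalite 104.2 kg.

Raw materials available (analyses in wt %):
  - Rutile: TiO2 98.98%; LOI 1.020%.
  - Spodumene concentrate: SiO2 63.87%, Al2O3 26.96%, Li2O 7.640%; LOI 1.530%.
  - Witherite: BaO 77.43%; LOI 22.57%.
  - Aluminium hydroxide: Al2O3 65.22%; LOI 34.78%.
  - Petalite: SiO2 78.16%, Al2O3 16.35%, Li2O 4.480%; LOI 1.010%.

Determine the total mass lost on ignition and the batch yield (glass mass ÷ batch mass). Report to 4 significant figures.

Intermediates are displayed rounded to 4 significant digits within the worked lines; every computation carries exact precision from start to finish — each reported number is rounded exactly once — derived quantities (the yield, the five compositions, totals, net glass mass, ignition loss) are rebuilt using the weight values on 309.7 kg of glass in full precision, as quoted within problem or answer.
Each material's LOI contribution:
  Rutile: 99.48 × 0.01020 = 1.015 kg
  Spodumene concentrate: 57.00 × 0.01530 = 0.8721 kg
  Witherite: 29.25 × 0.2257 = 6.602 kg
  Aluminium hydroxide: 45.01 × 0.3478 = 15.65 kg
  Petalite: 104.2 × 0.01010 = 1.052 kg
Total LOI = 25.20 kg
Glass = batch − LOI = 334.9 − 25.20 = 309.7 kg

LOI loss = 25.20 kg; glass = 309.7 kg; yield = 92.48%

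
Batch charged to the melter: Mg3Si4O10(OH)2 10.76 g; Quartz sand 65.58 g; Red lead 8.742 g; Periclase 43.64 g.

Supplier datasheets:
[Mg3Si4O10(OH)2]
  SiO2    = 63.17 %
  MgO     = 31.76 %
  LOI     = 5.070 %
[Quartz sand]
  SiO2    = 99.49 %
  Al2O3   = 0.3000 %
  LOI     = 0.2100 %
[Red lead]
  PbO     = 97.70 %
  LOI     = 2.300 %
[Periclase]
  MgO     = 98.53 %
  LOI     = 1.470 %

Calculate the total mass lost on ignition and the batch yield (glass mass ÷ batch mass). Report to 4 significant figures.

Intermediates are printed rounded to four significant digits across the worked steps; the working math runs at full precision from start to finish; every reported number is rounded exactly once. Derived quantities are rebuilt at exact precision (four oxide percentages, yield, glass mass, ignition loss, totals) using the weight values at 127.2 g of glass as given in either problem or answer.
Each material's LOI contribution:
  Mg3Si4O10(OH)2: 10.76 × 0.05070 = 0.5455 g
  Quartz sand: 65.58 × 0.002100 = 0.1377 g
  Red lead: 8.742 × 0.02300 = 0.2011 g
  Periclase: 43.64 × 0.01470 = 0.6415 g
Total LOI = 1.526 g
Glass = batch − LOI = 128.7 − 1.526 = 127.2 g

LOI loss = 1.526 g; glass = 127.2 g; yield = 98.81%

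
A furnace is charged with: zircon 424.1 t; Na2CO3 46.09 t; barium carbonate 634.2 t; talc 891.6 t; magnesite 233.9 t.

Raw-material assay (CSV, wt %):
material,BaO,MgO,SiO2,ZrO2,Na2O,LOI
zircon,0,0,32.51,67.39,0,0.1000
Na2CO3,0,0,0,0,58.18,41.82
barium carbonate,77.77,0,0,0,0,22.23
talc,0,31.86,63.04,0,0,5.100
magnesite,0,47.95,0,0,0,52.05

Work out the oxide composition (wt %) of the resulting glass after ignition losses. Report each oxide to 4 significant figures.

Mid-chain values are shown rounded off to 4 significant digits at each printed step. Full precision is carried throughout. A single rounding produces each reported figure; derived quantities are re-derived starting from the weights at 1902 t of glass in exact precision (the five compositions, ignition loss, the yield, glass mass, the totals) precisely as stated by the question or the answer.
Mass of each oxide from the mix:
  BaO: 634.2·0.7777 = 493.2 t
  MgO: 891.6·0.3186 + 233.9·0.4795 = 396.2 t
  SiO2: 424.1·0.3251 + 891.6·0.6304 = 699.9 t
  ZrO2: 424.1·0.6739 = 285.8 t
  Na2O: 46.09·0.5818 = 26.82 t
LOI: 424.1·0.001000 + 46.09·0.4182 + 634.2·0.2223 + 891.6·0.05100 + 233.9·0.5205 = 327.9 t
Glass mass = batch − LOI = 2230 − 327.9 = 1902 t (= the summed oxide contributions)
oxide / glass × 100 gives the wt %

Glass mass = 1902 t (batch 2230 − LOI 327.9).
Composition: BaO 25.93%, MgO 20.83%, SiO2 36.80%, ZrO2 15.03%, Na2O 1.410%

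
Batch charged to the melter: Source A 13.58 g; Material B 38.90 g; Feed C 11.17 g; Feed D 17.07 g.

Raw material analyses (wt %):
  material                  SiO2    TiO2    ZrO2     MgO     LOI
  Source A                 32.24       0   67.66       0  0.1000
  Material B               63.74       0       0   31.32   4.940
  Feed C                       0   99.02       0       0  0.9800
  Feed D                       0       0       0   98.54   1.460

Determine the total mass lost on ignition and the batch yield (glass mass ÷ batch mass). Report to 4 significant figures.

LOI loss = 2.294 g; glass = 78.43 g; yield = 97.16%

Full precision is carried end to end. Intermediates are displayed (rounded to 4 significant digits) on the page; exactly one rounding is applied to every reported result — all derived quantities are computed using the weight values on 78.43 g of glass in full precision (glass mass, ignition loss, the totals, the yield, four oxide percentages) exactly as shown in question or answer.
Ignition loss by material:
  Source A: 13.58 × 0.001000 = 0.01358 g
  Material B: 38.90 × 0.04940 = 1.922 g
  Feed C: 11.17 × 0.009800 = 0.1095 g
  Feed D: 17.07 × 0.01460 = 0.2492 g
Total LOI = 2.294 g
Glass = batch − LOI = 80.72 − 2.294 = 78.43 g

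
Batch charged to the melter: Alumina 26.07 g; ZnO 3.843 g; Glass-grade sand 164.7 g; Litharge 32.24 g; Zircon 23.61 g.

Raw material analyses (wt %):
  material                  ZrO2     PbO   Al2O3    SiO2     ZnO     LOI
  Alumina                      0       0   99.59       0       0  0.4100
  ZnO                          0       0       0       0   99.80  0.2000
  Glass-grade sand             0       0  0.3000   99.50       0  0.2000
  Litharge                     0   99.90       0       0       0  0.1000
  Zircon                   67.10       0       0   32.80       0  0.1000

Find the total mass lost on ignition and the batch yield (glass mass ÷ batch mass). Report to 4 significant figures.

LOI loss = 0.4998 g; glass = 250.0 g; yield = 99.80%

The whole derivation maintains full float precision at all times. Values along the way are printed (rounded to four significant figures) alongside each step; every reported value takes just one rounding. All derived quantities, including the totals, LOI, net glass mass, the five compositions, the yield, are computed from the weighed amounts on 250.0 g of glass at exact precision, as set out in question or answer.
LOI of each material in turn:
  Alumina: 26.07 × 0.004100 = 0.1069 g
  ZnO: 3.843 × 0.002000 = 0.007686 g
  Glass-grade sand: 164.7 × 0.002000 = 0.3294 g
  Litharge: 32.24 × 0.001000 = 0.03224 g
  Zircon: 23.61 × 0.001000 = 0.02361 g
Total LOI = 0.4998 g
Glass = batch − LOI = 250.5 − 0.4998 = 250.0 g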